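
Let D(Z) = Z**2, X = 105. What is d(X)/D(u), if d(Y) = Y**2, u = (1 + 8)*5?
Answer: 49/9 ≈ 5.4444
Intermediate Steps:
u = 45 (u = 9*5 = 45)
d(X)/D(u) = 105**2/(45**2) = 11025/2025 = 11025*(1/2025) = 49/9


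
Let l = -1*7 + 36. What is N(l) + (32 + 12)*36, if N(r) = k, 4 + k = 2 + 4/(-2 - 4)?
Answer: 4744/3 ≈ 1581.3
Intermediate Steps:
l = 29 (l = -7 + 36 = 29)
k = -8/3 (k = -4 + (2 + 4/(-2 - 4)) = -4 + (2 + 4/(-6)) = -4 + (2 + 4*(-⅙)) = -4 + (2 - ⅔) = -4 + 4/3 = -8/3 ≈ -2.6667)
N(r) = -8/3
N(l) + (32 + 12)*36 = -8/3 + (32 + 12)*36 = -8/3 + 44*36 = -8/3 + 1584 = 4744/3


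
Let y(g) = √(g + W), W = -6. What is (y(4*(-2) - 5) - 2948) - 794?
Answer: -3742 + I*√19 ≈ -3742.0 + 4.3589*I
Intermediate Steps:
y(g) = √(-6 + g) (y(g) = √(g - 6) = √(-6 + g))
(y(4*(-2) - 5) - 2948) - 794 = (√(-6 + (4*(-2) - 5)) - 2948) - 794 = (√(-6 + (-8 - 5)) - 2948) - 794 = (√(-6 - 13) - 2948) - 794 = (√(-19) - 2948) - 794 = (I*√19 - 2948) - 794 = (-2948 + I*√19) - 794 = -3742 + I*√19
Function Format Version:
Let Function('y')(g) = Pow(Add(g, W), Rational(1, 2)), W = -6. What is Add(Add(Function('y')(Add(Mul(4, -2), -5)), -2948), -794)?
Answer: Add(-3742, Mul(I, Pow(19, Rational(1, 2)))) ≈ Add(-3742.0, Mul(4.3589, I))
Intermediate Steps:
Function('y')(g) = Pow(Add(-6, g), Rational(1, 2)) (Function('y')(g) = Pow(Add(g, -6), Rational(1, 2)) = Pow(Add(-6, g), Rational(1, 2)))
Add(Add(Function('y')(Add(Mul(4, -2), -5)), -2948), -794) = Add(Add(Pow(Add(-6, Add(Mul(4, -2), -5)), Rational(1, 2)), -2948), -794) = Add(Add(Pow(Add(-6, Add(-8, -5)), Rational(1, 2)), -2948), -794) = Add(Add(Pow(Add(-6, -13), Rational(1, 2)), -2948), -794) = Add(Add(Pow(-19, Rational(1, 2)), -2948), -794) = Add(Add(Mul(I, Pow(19, Rational(1, 2))), -2948), -794) = Add(Add(-2948, Mul(I, Pow(19, Rational(1, 2)))), -794) = Add(-3742, Mul(I, Pow(19, Rational(1, 2))))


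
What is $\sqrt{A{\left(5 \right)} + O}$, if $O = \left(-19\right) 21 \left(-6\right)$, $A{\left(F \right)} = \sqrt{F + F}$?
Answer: $\sqrt{2394 + \sqrt{10}} \approx 48.961$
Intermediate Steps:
$A{\left(F \right)} = \sqrt{2} \sqrt{F}$ ($A{\left(F \right)} = \sqrt{2 F} = \sqrt{2} \sqrt{F}$)
$O = 2394$ ($O = \left(-399\right) \left(-6\right) = 2394$)
$\sqrt{A{\left(5 \right)} + O} = \sqrt{\sqrt{2} \sqrt{5} + 2394} = \sqrt{\sqrt{10} + 2394} = \sqrt{2394 + \sqrt{10}}$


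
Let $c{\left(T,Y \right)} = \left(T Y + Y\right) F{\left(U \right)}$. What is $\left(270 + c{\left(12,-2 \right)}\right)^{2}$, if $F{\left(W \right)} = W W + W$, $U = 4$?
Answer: $62500$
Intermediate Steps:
$F{\left(W \right)} = W + W^{2}$ ($F{\left(W \right)} = W^{2} + W = W + W^{2}$)
$c{\left(T,Y \right)} = 20 Y + 20 T Y$ ($c{\left(T,Y \right)} = \left(T Y + Y\right) 4 \left(1 + 4\right) = \left(Y + T Y\right) 4 \cdot 5 = \left(Y + T Y\right) 20 = 20 Y + 20 T Y$)
$\left(270 + c{\left(12,-2 \right)}\right)^{2} = \left(270 + 20 \left(-2\right) \left(1 + 12\right)\right)^{2} = \left(270 + 20 \left(-2\right) 13\right)^{2} = \left(270 - 520\right)^{2} = \left(-250\right)^{2} = 62500$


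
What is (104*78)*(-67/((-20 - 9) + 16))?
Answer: 41808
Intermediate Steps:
(104*78)*(-67/((-20 - 9) + 16)) = 8112*(-67/(-29 + 16)) = 8112*(-67/(-13)) = 8112*(-67*(-1/13)) = 8112*(67/13) = 41808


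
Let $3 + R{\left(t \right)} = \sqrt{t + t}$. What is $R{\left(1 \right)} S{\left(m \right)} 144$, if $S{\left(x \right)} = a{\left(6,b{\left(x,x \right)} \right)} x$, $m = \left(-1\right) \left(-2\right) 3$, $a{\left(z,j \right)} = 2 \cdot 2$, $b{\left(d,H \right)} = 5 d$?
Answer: $-10368 + 3456 \sqrt{2} \approx -5480.5$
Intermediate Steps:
$a{\left(z,j \right)} = 4$
$m = 6$ ($m = 2 \cdot 3 = 6$)
$R{\left(t \right)} = -3 + \sqrt{2} \sqrt{t}$ ($R{\left(t \right)} = -3 + \sqrt{t + t} = -3 + \sqrt{2 t} = -3 + \sqrt{2} \sqrt{t}$)
$S{\left(x \right)} = 4 x$
$R{\left(1 \right)} S{\left(m \right)} 144 = \left(-3 + \sqrt{2} \sqrt{1}\right) 4 \cdot 6 \cdot 144 = \left(-3 + \sqrt{2} \cdot 1\right) 24 \cdot 144 = \left(-3 + \sqrt{2}\right) 24 \cdot 144 = \left(-72 + 24 \sqrt{2}\right) 144 = -10368 + 3456 \sqrt{2}$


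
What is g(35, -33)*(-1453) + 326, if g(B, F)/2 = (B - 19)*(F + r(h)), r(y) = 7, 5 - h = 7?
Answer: 1209222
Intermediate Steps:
h = -2 (h = 5 - 1*7 = 5 - 7 = -2)
g(B, F) = 2*(-19 + B)*(7 + F) (g(B, F) = 2*((B - 19)*(F + 7)) = 2*((-19 + B)*(7 + F)) = 2*(-19 + B)*(7 + F))
g(35, -33)*(-1453) + 326 = (-266 - 38*(-33) + 14*35 + 2*35*(-33))*(-1453) + 326 = (-266 + 1254 + 490 - 2310)*(-1453) + 326 = -832*(-1453) + 326 = 1208896 + 326 = 1209222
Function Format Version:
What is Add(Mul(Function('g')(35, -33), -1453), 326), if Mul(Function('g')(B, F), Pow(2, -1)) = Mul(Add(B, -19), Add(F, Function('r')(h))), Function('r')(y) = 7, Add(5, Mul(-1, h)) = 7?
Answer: 1209222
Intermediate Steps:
h = -2 (h = Add(5, Mul(-1, 7)) = Add(5, -7) = -2)
Function('g')(B, F) = Mul(2, Add(-19, B), Add(7, F)) (Function('g')(B, F) = Mul(2, Mul(Add(B, -19), Add(F, 7))) = Mul(2, Mul(Add(-19, B), Add(7, F))) = Mul(2, Add(-19, B), Add(7, F)))
Add(Mul(Function('g')(35, -33), -1453), 326) = Add(Mul(Add(-266, Mul(-38, -33), Mul(14, 35), Mul(2, 35, -33)), -1453), 326) = Add(Mul(Add(-266, 1254, 490, -2310), -1453), 326) = Add(Mul(-832, -1453), 326) = Add(1208896, 326) = 1209222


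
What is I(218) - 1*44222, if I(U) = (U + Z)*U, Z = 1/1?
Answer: 3520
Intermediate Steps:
Z = 1
I(U) = U*(1 + U) (I(U) = (U + 1)*U = (1 + U)*U = U*(1 + U))
I(218) - 1*44222 = 218*(1 + 218) - 1*44222 = 218*219 - 44222 = 47742 - 44222 = 3520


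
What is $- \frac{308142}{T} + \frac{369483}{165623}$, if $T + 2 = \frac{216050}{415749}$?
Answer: $\frac{558372235195011}{2682430108} \approx 2.0816 \cdot 10^{5}$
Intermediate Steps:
$T = - \frac{615448}{415749}$ ($T = -2 + \frac{216050}{415749} = - \frac{615448}{415749} \approx -1.4803$)
$- \frac{308142}{T} + \frac{369483}{165623} = - \frac{308142}{- \frac{615448}{415749}} + \frac{369483}{165623} = \left(-308142\right) \left(- \frac{415749}{615448}\right) + 369483 \cdot \frac{1}{165623} = \frac{3371308641}{16196} + \frac{369483}{165623} = \frac{558372235195011}{2682430108}$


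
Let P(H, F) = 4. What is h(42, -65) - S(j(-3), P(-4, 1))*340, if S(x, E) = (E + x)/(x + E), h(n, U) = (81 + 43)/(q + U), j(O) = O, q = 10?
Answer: -18824/55 ≈ -342.25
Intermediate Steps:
h(n, U) = 124/(10 + U) (h(n, U) = (81 + 43)/(10 + U) = 124/(10 + U))
S(x, E) = 1 (S(x, E) = (E + x)/(E + x) = 1)
h(42, -65) - S(j(-3), P(-4, 1))*340 = 124/(10 - 65) - 340 = 124/(-55) - 1*340 = 124*(-1/55) - 340 = -124/55 - 340 = -18824/55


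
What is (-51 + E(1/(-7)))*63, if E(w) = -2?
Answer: -3339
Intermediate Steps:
(-51 + E(1/(-7)))*63 = (-51 - 2)*63 = -53*63 = -3339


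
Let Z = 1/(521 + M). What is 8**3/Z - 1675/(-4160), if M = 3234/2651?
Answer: 53612297055/200512 ≈ 2.6738e+5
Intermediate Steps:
M = 294/241 (M = 3234*(1/2651) = 294/241 ≈ 1.2199)
Z = 241/125855 (Z = 1/(521 + 294/241) = 1/(125855/241) = 241/125855 ≈ 0.0019149)
8**3/Z - 1675/(-4160) = 8**3/(241/125855) - 1675/(-4160) = 512*(125855/241) - 1675*(-1/4160) = 64437760/241 + 335/832 = 53612297055/200512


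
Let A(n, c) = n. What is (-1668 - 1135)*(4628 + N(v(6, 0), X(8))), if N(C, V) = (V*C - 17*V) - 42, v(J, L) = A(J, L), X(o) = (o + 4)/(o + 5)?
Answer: -166739258/13 ≈ -1.2826e+7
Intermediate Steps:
X(o) = (4 + o)/(5 + o)
v(J, L) = J
N(C, V) = -42 - 17*V + C*V (N(C, V) = (C*V - 17*V) - 42 = (-17*V + C*V) - 42 = -42 - 17*V + C*V)
(-1668 - 1135)*(4628 + N(v(6, 0), X(8))) = (-1668 - 1135)*(4628 + (-42 - 17*(4 + 8)/(5 + 8) + 6*((4 + 8)/(5 + 8)))) = -2803*(4628 + (-42 - 17*12/13 + 6*(12/13))) = -2803*(4628 + (-42 - 204/13 + 72/13)) = -2803*(4628 - 678/13) = -2803*59486/13 = -166739258/13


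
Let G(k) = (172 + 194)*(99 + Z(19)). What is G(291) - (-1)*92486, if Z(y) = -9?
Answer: 125426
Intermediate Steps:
G(k) = 32940 (G(k) = (172 + 194)*(99 - 9) = 366*90 = 32940)
G(291) - (-1)*92486 = 32940 - (-1)*92486 = 32940 - 1*(-92486) = 32940 + 92486 = 125426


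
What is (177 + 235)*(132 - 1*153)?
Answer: -8652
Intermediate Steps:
(177 + 235)*(132 - 1*153) = 412*(132 - 153) = 412*(-21) = -8652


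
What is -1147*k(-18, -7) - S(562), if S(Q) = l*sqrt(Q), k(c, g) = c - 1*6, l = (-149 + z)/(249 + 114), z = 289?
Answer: 27528 - 140*sqrt(562)/363 ≈ 27519.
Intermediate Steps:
l = 140/363 (l = (-149 + 289)/(249 + 114) = 140/363 ≈ 0.38567)
k(c, g) = -6 + c (k(c, g) = c - 6 = -6 + c)
S(Q) = 140*sqrt(Q)/363
-1147*k(-18, -7) - S(562) = -1147*(-6 - 18) - 140*sqrt(562)/363 = -1147*(-24) - 140*sqrt(562)/363 = 27528 - 140*sqrt(562)/363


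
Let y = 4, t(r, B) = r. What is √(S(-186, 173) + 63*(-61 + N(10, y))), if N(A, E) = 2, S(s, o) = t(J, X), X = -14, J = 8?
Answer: I*√3709 ≈ 60.902*I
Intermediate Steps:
S(s, o) = 8
√(S(-186, 173) + 63*(-61 + N(10, y))) = √(8 + 63*(-61 + 2)) = √(8 + 63*(-59)) = √(8 - 3717) = √(-3709) = I*√3709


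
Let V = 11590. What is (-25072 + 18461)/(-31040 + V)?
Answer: 6611/19450 ≈ 0.33990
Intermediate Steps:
(-25072 + 18461)/(-31040 + V) = (-25072 + 18461)/(-31040 + 11590) = -6611/(-19450) = -6611*(-1/19450) = 6611/19450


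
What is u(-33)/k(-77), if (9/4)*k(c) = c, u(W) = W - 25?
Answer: 261/154 ≈ 1.6948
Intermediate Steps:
u(W) = -25 + W
k(c) = 4*c/9
u(-33)/k(-77) = (-25 - 33)/(((4/9)*(-77))) = -58/(-308/9) = -58*(-9/308) = 261/154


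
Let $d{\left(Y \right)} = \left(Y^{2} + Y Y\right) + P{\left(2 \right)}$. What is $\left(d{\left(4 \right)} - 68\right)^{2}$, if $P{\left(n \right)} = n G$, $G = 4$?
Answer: $784$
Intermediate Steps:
$P{\left(n \right)} = 4 n$ ($P{\left(n \right)} = n 4 = 4 n$)
$d{\left(Y \right)} = 8 + 2 Y^{2}$ ($d{\left(Y \right)} = \left(Y^{2} + Y Y\right) + 4 \cdot 2 = \left(Y^{2} + Y^{2}\right) + 8 = 2 Y^{2} + 8 = 8 + 2 Y^{2}$)
$\left(d{\left(4 \right)} - 68\right)^{2} = \left(\left(8 + 2 \cdot 4^{2}\right) - 68\right)^{2} = \left(\left(8 + 2 \cdot 16\right) - 68\right)^{2} = \left(\left(8 + 32\right) - 68\right)^{2} = \left(40 - 68\right)^{2} = \left(-28\right)^{2} = 784$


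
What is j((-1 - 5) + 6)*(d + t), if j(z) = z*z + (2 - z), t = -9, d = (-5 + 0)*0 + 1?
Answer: -16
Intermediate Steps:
d = 1 (d = -5*0 + 1 = 0 + 1 = 1)
j(z) = 2 + z**2 - z (j(z) = z**2 + (2 - z) = 2 + z**2 - z)
j((-1 - 5) + 6)*(d + t) = (2 + ((-1 - 5) + 6)**2 - ((-1 - 5) + 6))*(1 - 9) = (2 + (-6 + 6)**2 - (-6 + 6))*(-8) = (2 + 0**2 - 1*0)*(-8) = (2 + 0 + 0)*(-8) = 2*(-8) = -16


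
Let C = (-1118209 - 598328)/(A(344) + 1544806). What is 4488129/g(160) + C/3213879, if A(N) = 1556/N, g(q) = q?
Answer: 127754811175176623969/4554407814098080 ≈ 28051.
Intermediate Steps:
C = -147622182/132853705 (C = (-1118209 - 598328)/(1556/344 + 1544806) = -1716537/(1556*(1/344) + 1544806) = -1716537/(389/86 + 1544806) = -1716537/132853705/86 = -1716537*86/132853705 = -147622182/132853705 ≈ -1.1112)
4488129/g(160) + C/3213879 = 4488129/160 - 147622182/132853705/3213879 = 4488129*(1/160) - 147622182/132853705*1/3213879 = 4488129/160 - 49207394/142325244190565 = 127754811175176623969/4554407814098080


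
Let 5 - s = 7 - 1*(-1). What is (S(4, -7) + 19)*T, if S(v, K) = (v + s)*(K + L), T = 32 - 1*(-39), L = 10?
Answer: 1562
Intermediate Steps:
s = -3 (s = 5 - (7 - 1*(-1)) = 5 - (7 + 1) = 5 - 1*8 = 5 - 8 = -3)
T = 71 (T = 32 + 39 = 71)
S(v, K) = (-3 + v)*(10 + K) (S(v, K) = (v - 3)*(K + 10) = (-3 + v)*(10 + K))
(S(4, -7) + 19)*T = ((-30 - 3*(-7) + 10*4 - 7*4) + 19)*71 = ((-30 + 21 + 40 - 28) + 19)*71 = (3 + 19)*71 = 22*71 = 1562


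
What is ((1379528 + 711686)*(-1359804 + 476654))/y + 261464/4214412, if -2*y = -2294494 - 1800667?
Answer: -3891705026697090674/4314673915083 ≈ -9.0197e+5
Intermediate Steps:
y = 4095161/2 (y = -(-2294494 - 1800667)/2 = -½*(-4095161) = 4095161/2 ≈ 2.0476e+6)
((1379528 + 711686)*(-1359804 + 476654))/y + 261464/4214412 = ((1379528 + 711686)*(-1359804 + 476654))/(4095161/2) + 261464/4214412 = (2091214*(-883150))*(2/4095161) + 261464*(1/4214412) = -1846855644100*2/4095161 + 65366/1053603 = -3693711288200/4095161 + 65366/1053603 = -3891705026697090674/4314673915083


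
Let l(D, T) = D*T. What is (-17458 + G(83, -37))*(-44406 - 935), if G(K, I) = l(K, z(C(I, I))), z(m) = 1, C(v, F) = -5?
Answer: 787799875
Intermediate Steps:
G(K, I) = K (G(K, I) = K*1 = K)
(-17458 + G(83, -37))*(-44406 - 935) = (-17458 + 83)*(-44406 - 935) = -17375*(-45341) = 787799875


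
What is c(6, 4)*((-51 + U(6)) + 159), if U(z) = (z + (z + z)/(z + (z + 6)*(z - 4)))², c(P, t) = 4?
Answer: 14896/25 ≈ 595.84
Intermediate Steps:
U(z) = (z + 2*z/(z + (-4 + z)*(6 + z)))² (U(z) = (z + (2*z)/(z + (6 + z)*(-4 + z)))² = (z + (2*z)/(z + (-4 + z)*(6 + z)))² = (z + 2*z/(z + (-4 + z)*(6 + z)))²)
c(6, 4)*((-51 + U(6)) + 159) = 4*((-51 + 6²*(-22 + 6² + 3*6)²/(-24 + 6² + 3*6)²) + 159) = 4*((-51 + 36*(-22 + 36 + 18)²/(-24 + 36 + 18)²) + 159) = 4*((-51 + 36*32²/30²) + 159) = 4*((-51 + 36*(1/900)*1024) + 159) = 4*((-51 + 1024/25) + 159) = 4*(-251/25 + 159) = 4*(3724/25) = 14896/25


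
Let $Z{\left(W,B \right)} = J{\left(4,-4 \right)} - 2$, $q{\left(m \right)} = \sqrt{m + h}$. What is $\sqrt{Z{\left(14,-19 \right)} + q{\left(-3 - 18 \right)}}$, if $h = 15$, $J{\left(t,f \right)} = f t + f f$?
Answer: $\sqrt{-2 + i \sqrt{6}} \approx 0.76232 + 1.6066 i$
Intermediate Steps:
$J{\left(t,f \right)} = f^{2} + f t$ ($J{\left(t,f \right)} = f t + f^{2} = f^{2} + f t$)
$q{\left(m \right)} = \sqrt{15 + m}$ ($q{\left(m \right)} = \sqrt{m + 15} = \sqrt{15 + m}$)
$Z{\left(W,B \right)} = -2$ ($Z{\left(W,B \right)} = - 4 \left(-4 + 4\right) - 2 = \left(-4\right) 0 - 2 = 0 - 2 = -2$)
$\sqrt{Z{\left(14,-19 \right)} + q{\left(-3 - 18 \right)}} = \sqrt{-2 + \sqrt{15 - 21}} = \sqrt{-2 + \sqrt{-6}} = \sqrt{-2 + i \sqrt{6}}$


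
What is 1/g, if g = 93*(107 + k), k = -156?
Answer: -1/4557 ≈ -0.00021944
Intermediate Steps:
g = -4557 (g = 93*(107 - 156) = 93*(-49) = -4557)
1/g = 1/(-4557) = -1/4557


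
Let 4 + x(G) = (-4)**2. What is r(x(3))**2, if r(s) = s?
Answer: 144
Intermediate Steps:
x(G) = 12 (x(G) = -4 + (-4)**2 = -4 + 16 = 12)
r(x(3))**2 = 12**2 = 144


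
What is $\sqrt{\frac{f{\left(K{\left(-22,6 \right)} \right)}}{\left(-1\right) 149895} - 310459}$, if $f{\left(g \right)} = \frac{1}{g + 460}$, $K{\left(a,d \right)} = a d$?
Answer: $\frac{i \sqrt{20846048020456314110}}{8194260} \approx 557.19 i$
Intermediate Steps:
$f{\left(g \right)} = \frac{1}{460 + g}$
$\sqrt{\frac{f{\left(K{\left(-22,6 \right)} \right)}}{\left(-1\right) 149895} - 310459} = \sqrt{\frac{1}{\left(460 - 132\right) \left(\left(-1\right) 149895\right)} - 310459} = \sqrt{\frac{1}{\left(460 - 132\right) \left(-149895\right)} - 310459} = \sqrt{\frac{1}{328} \left(- \frac{1}{149895}\right) - 310459} = \sqrt{- \frac{1}{49165560} - 310459} = \sqrt{- \frac{15263890592041}{49165560}} = \frac{i \sqrt{20846048020456314110}}{8194260}$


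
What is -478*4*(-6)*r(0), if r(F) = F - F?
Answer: 0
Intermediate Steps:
r(F) = 0
-478*4*(-6)*r(0) = -478*4*(-6)*0 = -(-11472)*0 = -478*0 = 0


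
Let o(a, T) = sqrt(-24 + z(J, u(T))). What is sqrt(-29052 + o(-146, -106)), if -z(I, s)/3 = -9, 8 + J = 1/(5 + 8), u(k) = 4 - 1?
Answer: sqrt(-29052 + sqrt(3)) ≈ 170.44*I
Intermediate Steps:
u(k) = 3
J = -103/13 (J = -8 + 1/(5 + 8) = -8 + 1/13 = -103/13 ≈ -7.9231)
z(I, s) = 27 (z(I, s) = -3*(-9) = 27)
o(a, T) = sqrt(3) (o(a, T) = sqrt(-24 + 27) = sqrt(3))
sqrt(-29052 + o(-146, -106)) = sqrt(-29052 + sqrt(3))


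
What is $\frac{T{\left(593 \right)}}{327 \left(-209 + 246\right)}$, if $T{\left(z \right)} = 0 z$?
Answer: $0$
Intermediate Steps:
$T{\left(z \right)} = 0$
$\frac{T{\left(593 \right)}}{327 \left(-209 + 246\right)} = \frac{0}{327 \left(-209 + 246\right)} = \frac{0}{327 \cdot 37} = \frac{0}{12099} = 0 \cdot \frac{1}{12099} = 0$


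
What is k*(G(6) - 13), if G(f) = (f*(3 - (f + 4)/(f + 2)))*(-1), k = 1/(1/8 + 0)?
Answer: -188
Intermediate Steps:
k = 8 (k = 1/(1/8 + 0) = 1/(1/8) = 8)
G(f) = -f*(3 - (4 + f)/(2 + f)) (G(f) = (f*(3 - (4 + f)/(2 + f)))*(-1) = -f*(3 - (4 + f)/(2 + f)))
k*(G(6) - 13) = 8*(-2*6*(1 + 6)/(2 + 6) - 13) = 8*(-2*6*7/8 - 13) = 8*(-2*6*1/8*7 - 13) = 8*(-21/2 - 13) = 8*(-47/2) = -188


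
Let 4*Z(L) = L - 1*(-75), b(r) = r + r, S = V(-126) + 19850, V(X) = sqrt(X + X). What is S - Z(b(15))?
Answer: 79295/4 + 6*I*sqrt(7) ≈ 19824.0 + 15.875*I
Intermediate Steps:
V(X) = sqrt(2)*sqrt(X) (V(X) = sqrt(2*X) = sqrt(2)*sqrt(X))
S = 19850 + 6*I*sqrt(7) (S = sqrt(2)*sqrt(-126) + 19850 = sqrt(2)*(3*I*sqrt(14)) + 19850 = 6*I*sqrt(7) + 19850 = 19850 + 6*I*sqrt(7) ≈ 19850.0 + 15.875*I)
b(r) = 2*r
Z(L) = 75/4 + L/4 (Z(L) = (L - 1*(-75))/4 = (L + 75)/4 = (75 + L)/4 = 75/4 + L/4)
S - Z(b(15)) = (19850 + 6*I*sqrt(7)) - (75/4 + (2*15)/4) = (19850 + 6*I*sqrt(7)) - (75/4 + (1/4)*30) = (19850 + 6*I*sqrt(7)) - (75/4 + 15/2) = (19850 + 6*I*sqrt(7)) - 1*105/4 = (19850 + 6*I*sqrt(7)) - 105/4 = 79295/4 + 6*I*sqrt(7)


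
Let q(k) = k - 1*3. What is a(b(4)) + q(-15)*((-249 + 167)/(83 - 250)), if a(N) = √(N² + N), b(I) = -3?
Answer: -1476/167 + √6 ≈ -6.3888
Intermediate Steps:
q(k) = -3 + k (q(k) = k - 3 = -3 + k)
a(N) = √(N + N²)
a(b(4)) + q(-15)*((-249 + 167)/(83 - 250)) = √(-3*(1 - 3)) + (-3 - 15)*((-249 + 167)/(83 - 250)) = √(-3*(-2)) - (-1476)/(-167) = √6 - (-1476)*(-1)/167 = √6 - 18*82/167 = √6 - 1476/167 = -1476/167 + √6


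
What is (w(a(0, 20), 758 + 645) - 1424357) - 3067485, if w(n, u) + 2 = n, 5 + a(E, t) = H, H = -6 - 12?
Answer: -4491867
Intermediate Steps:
H = -18
a(E, t) = -23 (a(E, t) = -5 - 18 = -23)
w(n, u) = -2 + n
(w(a(0, 20), 758 + 645) - 1424357) - 3067485 = ((-2 - 23) - 1424357) - 3067485 = (-25 - 1424357) - 3067485 = -1424382 - 3067485 = -4491867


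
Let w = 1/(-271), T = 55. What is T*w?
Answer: -55/271 ≈ -0.20295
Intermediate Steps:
w = -1/271 ≈ -0.0036900
T*w = 55*(-1/271) = -55/271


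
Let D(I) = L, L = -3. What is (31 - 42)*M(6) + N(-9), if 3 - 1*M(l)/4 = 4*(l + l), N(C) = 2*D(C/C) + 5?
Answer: 1979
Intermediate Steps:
D(I) = -3
N(C) = -1 (N(C) = 2*(-3) + 5 = -6 + 5 = -1)
M(l) = 12 - 32*l (M(l) = 12 - 16*(l + l) = 12 - 16*2*l = 12 - 32*l)
(31 - 42)*M(6) + N(-9) = (31 - 42)*(12 - 32*6) - 1 = -11*(12 - 192) - 1 = -11*(-180) - 1 = 1980 - 1 = 1979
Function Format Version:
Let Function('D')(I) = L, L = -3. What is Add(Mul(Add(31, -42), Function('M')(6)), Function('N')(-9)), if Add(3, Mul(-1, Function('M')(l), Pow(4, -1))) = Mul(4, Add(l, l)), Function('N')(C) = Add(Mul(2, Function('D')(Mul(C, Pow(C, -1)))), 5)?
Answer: 1979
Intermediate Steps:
Function('D')(I) = -3
Function('N')(C) = -1 (Function('N')(C) = Add(Mul(2, -3), 5) = Add(-6, 5) = -1)
Function('M')(l) = Add(12, Mul(-32, l)) (Function('M')(l) = Add(12, Mul(-4, Mul(4, Add(l, l)))) = Add(12, Mul(-4, Mul(4, Mul(2, l)))) = Add(12, Mul(-4, Mul(8, l))) = Add(12, Mul(-32, l)))
Add(Mul(Add(31, -42), Function('M')(6)), Function('N')(-9)) = Add(Mul(Add(31, -42), Add(12, Mul(-32, 6))), -1) = Add(Mul(-11, Add(12, -192)), -1) = Add(Mul(-11, -180), -1) = Add(1980, -1) = 1979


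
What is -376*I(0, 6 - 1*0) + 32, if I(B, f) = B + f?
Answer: -2224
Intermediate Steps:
-376*I(0, 6 - 1*0) + 32 = -376*(0 + (6 - 1*0)) + 32 = -376*(0 + (6 + 0)) + 32 = -376*(0 + 6) + 32 = -376*6 + 32 = -47*48 + 32 = -2256 + 32 = -2224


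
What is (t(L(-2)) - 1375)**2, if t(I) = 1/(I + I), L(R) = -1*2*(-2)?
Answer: 120978001/64 ≈ 1.8903e+6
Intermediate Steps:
L(R) = 4 (L(R) = -2*(-2) = 4)
t(I) = 1/(2*I)
(t(L(-2)) - 1375)**2 = ((1/2)/4 - 1375)**2 = ((1/2)*(1/4) - 1375)**2 = (1/8 - 1375)**2 = (-10999/8)**2 = 120978001/64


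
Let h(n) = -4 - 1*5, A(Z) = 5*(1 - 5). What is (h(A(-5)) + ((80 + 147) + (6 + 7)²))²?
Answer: 149769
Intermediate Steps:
A(Z) = -20 (A(Z) = 5*(-4) = -20)
h(n) = -9 (h(n) = -4 - 5 = -9)
(h(A(-5)) + ((80 + 147) + (6 + 7)²))² = (-9 + ((80 + 147) + (6 + 7)²))² = (-9 + (227 + 13²))² = (-9 + (227 + 169))² = (-9 + 396)² = 387² = 149769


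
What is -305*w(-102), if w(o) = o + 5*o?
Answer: 186660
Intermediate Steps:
w(o) = 6*o
-305*w(-102) = -1830*(-102) = -305*(-612) = 186660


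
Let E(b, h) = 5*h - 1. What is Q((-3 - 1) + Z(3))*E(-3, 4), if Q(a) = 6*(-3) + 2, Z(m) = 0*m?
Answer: -304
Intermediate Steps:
Z(m) = 0
E(b, h) = -1 + 5*h
Q(a) = -16 (Q(a) = -18 + 2 = -16)
Q((-3 - 1) + Z(3))*E(-3, 4) = -16*(-1 + 5*4) = -16*(-1 + 20) = -16*19 = -304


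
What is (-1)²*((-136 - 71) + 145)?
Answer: -62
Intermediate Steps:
(-1)²*((-136 - 71) + 145) = 1*(-207 + 145) = 1*(-62) = -62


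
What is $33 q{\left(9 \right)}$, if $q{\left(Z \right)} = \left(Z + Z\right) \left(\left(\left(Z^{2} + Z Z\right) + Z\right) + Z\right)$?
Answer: $106920$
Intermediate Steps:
$q{\left(Z \right)} = 2 Z \left(2 Z + 2 Z^{2}\right)$ ($q{\left(Z \right)} = 2 Z \left(\left(\left(Z^{2} + Z^{2}\right) + Z\right) + Z\right) = 2 Z \left(\left(2 Z^{2} + Z\right) + Z\right) = 2 Z \left(\left(Z + 2 Z^{2}\right) + Z\right) = 2 Z \left(2 Z + 2 Z^{2}\right)$)
$33 q{\left(9 \right)} = 33 \cdot 4 \cdot 9^{2} \left(1 + 9\right) = 33 \cdot 4 \cdot 81 \cdot 10 = 33 \cdot 3240 = 106920$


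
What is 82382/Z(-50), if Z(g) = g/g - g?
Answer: 4846/3 ≈ 1615.3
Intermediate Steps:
Z(g) = 1 - g
82382/Z(-50) = 82382/(1 - 1*(-50)) = 82382/(1 + 50) = 82382/51 = 82382*(1/51) = 4846/3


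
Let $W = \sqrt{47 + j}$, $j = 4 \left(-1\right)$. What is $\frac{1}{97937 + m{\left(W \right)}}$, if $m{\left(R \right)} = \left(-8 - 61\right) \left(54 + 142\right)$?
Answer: $\frac{1}{84413} \approx 1.1847 \cdot 10^{-5}$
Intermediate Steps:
$j = -4$
$W = \sqrt{43}$ ($W = \sqrt{47 - 4} = \sqrt{43} \approx 6.5574$)
$m{\left(R \right)} = -13524$ ($m{\left(R \right)} = \left(-69\right) 196 = -13524$)
$\frac{1}{97937 + m{\left(W \right)}} = \frac{1}{97937 - 13524} = \frac{1}{84413}$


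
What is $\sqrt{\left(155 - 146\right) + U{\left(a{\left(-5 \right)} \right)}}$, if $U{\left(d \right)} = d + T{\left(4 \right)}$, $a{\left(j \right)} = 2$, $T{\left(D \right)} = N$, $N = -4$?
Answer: $\sqrt{7} \approx 2.6458$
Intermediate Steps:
$T{\left(D \right)} = -4$
$U{\left(d \right)} = -4 + d$ ($U{\left(d \right)} = d - 4 = -4 + d$)
$\sqrt{\left(155 - 146\right) + U{\left(a{\left(-5 \right)} \right)}} = \sqrt{\left(155 - 146\right) + \left(-4 + 2\right)} = \sqrt{\left(155 - 146\right) - 2} = \sqrt{9 - 2} = \sqrt{7}$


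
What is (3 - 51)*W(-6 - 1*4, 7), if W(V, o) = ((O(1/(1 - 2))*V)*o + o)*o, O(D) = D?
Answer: -25872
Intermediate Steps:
W(V, o) = o*(o - V*o) (W(V, o) = ((V/(1 - 2))*o + o)*o = ((V/(-1))*o + o)*o = ((-V)*o + o)*o = (-V*o + o)*o = (o - V*o)*o = o*(o - V*o))
(3 - 51)*W(-6 - 1*4, 7) = (3 - 51)*(7**2*(1 - (-6 - 1*4))) = -2352*(1 - (-6 - 4)) = -2352*(1 - 1*(-10)) = -2352*(1 + 10) = -2352*11 = -48*539 = -25872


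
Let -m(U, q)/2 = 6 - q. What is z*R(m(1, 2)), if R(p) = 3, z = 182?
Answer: 546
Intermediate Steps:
m(U, q) = -12 + 2*q (m(U, q) = -2*(6 - q) = -12 + 2*q)
z*R(m(1, 2)) = 182*3 = 546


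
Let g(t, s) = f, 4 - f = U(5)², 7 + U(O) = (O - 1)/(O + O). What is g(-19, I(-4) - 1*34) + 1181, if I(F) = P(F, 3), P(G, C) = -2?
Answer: 28536/25 ≈ 1141.4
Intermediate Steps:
U(O) = -7 + (-1 + O)/(2*O) (U(O) = -7 + (O - 1)/(O + O) = -7 + (-1 + O)/((2*O)) = -7 + (-1 + O)*(1/(2*O)) = -7 + (-1 + O)/(2*O))
I(F) = -2
f = -989/25 (f = 4 - ((½)*(-1 - 13*5)/5)² = 4 - ((½)*(⅕)*(-1 - 65))² = 4 - ((½)*(⅕)*(-66))² = 4 - (-33/5)² = 4 - 1*1089/25 = 4 - 1089/25 = -989/25 ≈ -39.560)
g(t, s) = -989/25
g(-19, I(-4) - 1*34) + 1181 = -989/25 + 1181 = 28536/25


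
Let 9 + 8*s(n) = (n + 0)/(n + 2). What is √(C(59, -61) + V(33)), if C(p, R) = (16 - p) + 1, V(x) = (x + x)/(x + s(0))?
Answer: I*√288490/85 ≈ 6.319*I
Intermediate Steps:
s(n) = -9/8 + n/(8*(2 + n)) (s(n) = -9/8 + ((n + 0)/(n + 2))/8 = -9/8 + (n/(2 + n))/8 = -9/8 + n/(8*(2 + n)))
V(x) = 2*x/(-9/8 + x) (V(x) = (x + x)/(x + (-9/4 - 1*0)/(2 + 0)) = (2*x)/(x + (-9/4 + 0)/2) = (2*x)/(x + (½)*(-9/4)) = (2*x)/(x - 9/8) = (2*x)/(-9/8 + x) = 2*x/(-9/8 + x))
C(p, R) = 17 - p
√(C(59, -61) + V(33)) = √((17 - 1*59) + 16*33/(-9 + 8*33)) = √((17 - 59) + 16*33/(-9 + 264)) = √(-42 + 16*33/255) = √(-42 + 16*33*(1/255)) = √(-42 + 176/85) = √(-3394/85) = I*√288490/85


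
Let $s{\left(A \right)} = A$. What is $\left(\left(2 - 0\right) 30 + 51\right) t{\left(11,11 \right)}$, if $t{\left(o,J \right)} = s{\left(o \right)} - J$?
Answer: $0$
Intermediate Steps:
$t{\left(o,J \right)} = o - J$
$\left(\left(2 - 0\right) 30 + 51\right) t{\left(11,11 \right)} = \left(\left(2 - 0\right) 30 + 51\right) \left(11 - 11\right) = \left(\left(2 + 0\right) 30 + 51\right) \left(11 - 11\right) = \left(2 \cdot 30 + 51\right) 0 = \left(60 + 51\right) 0 = 111 \cdot 0 = 0$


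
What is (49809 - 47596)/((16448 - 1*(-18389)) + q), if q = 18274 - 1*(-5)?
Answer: 2213/53116 ≈ 0.041664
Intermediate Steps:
q = 18279 (q = 18274 + 5 = 18279)
(49809 - 47596)/((16448 - 1*(-18389)) + q) = (49809 - 47596)/((16448 - 1*(-18389)) + 18279) = 2213/((16448 + 18389) + 18279) = 2213/(34837 + 18279) = 2213/53116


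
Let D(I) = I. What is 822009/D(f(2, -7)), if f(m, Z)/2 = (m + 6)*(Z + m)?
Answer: -822009/80 ≈ -10275.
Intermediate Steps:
f(m, Z) = 2*(6 + m)*(Z + m) (f(m, Z) = 2*((m + 6)*(Z + m)) = 2*((6 + m)*(Z + m)) = 2*(6 + m)*(Z + m))
822009/D(f(2, -7)) = 822009/(2*2² + 12*(-7) + 12*2 + 2*(-7)*2) = 822009/(2*4 - 84 + 24 - 28) = 822009/(8 - 84 + 24 - 28) = 822009/(-80) = 822009*(-1/80) = -822009/80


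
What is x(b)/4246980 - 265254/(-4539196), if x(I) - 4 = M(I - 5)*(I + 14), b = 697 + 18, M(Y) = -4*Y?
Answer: -1033902905107/2409734328510 ≈ -0.42905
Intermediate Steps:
b = 715
x(I) = 4 + (14 + I)*(20 - 4*I) (x(I) = 4 + (-4*(I - 5))*(I + 14) = 4 + (-4*(-5 + I))*(14 + I) = 4 + (20 - 4*I)*(14 + I) = 4 + (14 + I)*(20 - 4*I))
x(b)/4246980 - 265254/(-4539196) = (284 - 36*715 - 4*715²)/4246980 - 265254/(-4539196) = (284 - 25740 - 4*511225)*(1/4246980) - 265254*(-1/4539196) = (284 - 25740 - 2044900)*(1/4246980) + 132627/2269598 = -2070356*1/4246980 + 132627/2269598 = -517589/1061745 + 132627/2269598 = -1033902905107/2409734328510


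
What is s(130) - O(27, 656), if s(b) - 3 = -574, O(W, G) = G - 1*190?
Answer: -1037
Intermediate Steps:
O(W, G) = -190 + G (O(W, G) = G - 190 = -190 + G)
s(b) = -571 (s(b) = 3 - 574 = -571)
s(130) - O(27, 656) = -571 - (-190 + 656) = -571 - 1*466 = -571 - 466 = -1037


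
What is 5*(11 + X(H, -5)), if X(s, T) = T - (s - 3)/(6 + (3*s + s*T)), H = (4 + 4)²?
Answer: 65/2 ≈ 32.500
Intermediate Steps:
H = 64 (H = 8² = 64)
X(s, T) = T - (-3 + s)/(6 + 3*s + T*s) (X(s, T) = T - (-3 + s)/(6 + (3*s + T*s)) = T - (-3 + s)/(6 + 3*s + T*s))
5*(11 + X(H, -5)) = 5*(11 + (3 - 1*64 + 6*(-5) + 64*(-5)² + 3*(-5)*64)/(6 + 3*64 - 5*64)) = 5*(11 + (3 - 64 - 30 + 64*25 - 960)/(6 + 192 - 320)) = 5*(11 + (3 - 64 - 30 + 1600 - 960)/(-122)) = 5*(11 - 1/122*549) = 5*(11 - 9/2) = 5*(13/2) = 65/2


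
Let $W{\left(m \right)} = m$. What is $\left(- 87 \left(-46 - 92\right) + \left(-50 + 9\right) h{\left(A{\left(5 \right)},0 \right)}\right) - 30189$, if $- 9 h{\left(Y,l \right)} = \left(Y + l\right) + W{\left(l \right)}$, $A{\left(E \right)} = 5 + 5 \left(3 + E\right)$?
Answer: $-17978$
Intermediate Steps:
$A{\left(E \right)} = 20 + 5 E$ ($A{\left(E \right)} = 5 + \left(15 + 5 E\right) = 20 + 5 E$)
$h{\left(Y,l \right)} = - \frac{2 l}{9} - \frac{Y}{9}$ ($h{\left(Y,l \right)} = - \frac{\left(Y + l\right) + l}{9} = - \frac{Y + 2 l}{9} = - \frac{2 l}{9} - \frac{Y}{9}$)
$\left(- 87 \left(-46 - 92\right) + \left(-50 + 9\right) h{\left(A{\left(5 \right)},0 \right)}\right) - 30189 = \left(- 87 \left(-46 - 92\right) + \left(-50 + 9\right) \left(\left(- \frac{2}{9}\right) 0 - \frac{20 + 5 \cdot 5}{9}\right)\right) - 30189 = \left(\left(-87\right) \left(-138\right) - 41 \left(0 - \frac{20 + 25}{9}\right)\right) - 30189 = \left(12006 - 41 \left(0 - 5\right)\right) - 30189 = \left(12006 - -205\right) - 30189 = \left(12006 + 205\right) - 30189 = 12211 - 30189 = -17978$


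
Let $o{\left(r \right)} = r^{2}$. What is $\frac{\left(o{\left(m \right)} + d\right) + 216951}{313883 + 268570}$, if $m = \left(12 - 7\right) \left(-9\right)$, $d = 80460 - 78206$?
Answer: $\frac{221230}{582453} \approx 0.37982$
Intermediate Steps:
$d = 2254$ ($d = 80460 - 78206 = 2254$)
$m = -45$ ($m = 5 \left(-9\right) = -45$)
$\frac{\left(o{\left(m \right)} + d\right) + 216951}{313883 + 268570} = \frac{\left(\left(-45\right)^{2} + 2254\right) + 216951}{313883 + 268570} = \frac{\left(2025 + 2254\right) + 216951}{582453} = \left(4279 + 216951\right) \frac{1}{582453} = 221230 \cdot \frac{1}{582453} = \frac{221230}{582453}$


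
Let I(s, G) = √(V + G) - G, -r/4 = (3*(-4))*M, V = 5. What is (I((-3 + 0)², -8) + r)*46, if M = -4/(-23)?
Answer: 752 + 46*I*√3 ≈ 752.0 + 79.674*I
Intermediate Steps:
M = 4/23 (M = -4*(-1/23) = 4/23 ≈ 0.17391)
r = 192/23 (r = -4*3*(-4)*4/23 = -(-48)*4/23 = -4*(-48/23) = 192/23 ≈ 8.3478)
I(s, G) = √(5 + G) - G
(I((-3 + 0)², -8) + r)*46 = ((√(5 - 8) - 1*(-8)) + 192/23)*46 = ((√(-3) + 8) + 192/23)*46 = ((I*√3 + 8) + 192/23)*46 = ((8 + I*√3) + 192/23)*46 = (376/23 + I*√3)*46 = 752 + 46*I*√3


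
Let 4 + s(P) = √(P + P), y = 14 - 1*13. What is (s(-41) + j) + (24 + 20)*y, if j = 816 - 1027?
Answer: -171 + I*√82 ≈ -171.0 + 9.0554*I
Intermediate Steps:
y = 1 (y = 14 - 13 = 1)
j = -211
s(P) = -4 + √2*√P (s(P) = -4 + √(P + P) = -4 + √(2*P) = -4 + √2*√P)
(s(-41) + j) + (24 + 20)*y = ((-4 + √2*√(-41)) - 211) + (24 + 20)*1 = ((-4 + √2*(I*√41)) - 211) + 44*1 = ((-4 + I*√82) - 211) + 44 = (-215 + I*√82) + 44 = -171 + I*√82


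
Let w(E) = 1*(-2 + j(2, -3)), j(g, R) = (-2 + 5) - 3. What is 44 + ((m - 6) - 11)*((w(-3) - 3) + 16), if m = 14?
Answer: 11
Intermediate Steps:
j(g, R) = 0 (j(g, R) = 3 - 3 = 0)
w(E) = -2 (w(E) = 1*(-2 + 0) = 1*(-2) = -2)
44 + ((m - 6) - 11)*((w(-3) - 3) + 16) = 44 + ((14 - 6) - 11)*((-2 - 3) + 16) = 44 + (8 - 11)*(-5 + 16) = 44 - 3*11 = 44 - 33 = 11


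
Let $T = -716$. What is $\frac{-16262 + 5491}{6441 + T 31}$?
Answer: $\frac{10771}{15755} \approx 0.68366$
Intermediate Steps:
$\frac{-16262 + 5491}{6441 + T 31} = \frac{-16262 + 5491}{6441 - 22196} = - \frac{10771}{6441 - 22196} = - \frac{10771}{-15755} = \left(-10771\right) \left(- \frac{1}{15755}\right) = \frac{10771}{15755}$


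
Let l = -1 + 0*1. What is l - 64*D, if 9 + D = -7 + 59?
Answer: -2753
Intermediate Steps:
l = -1 (l = -1 + 0 = -1)
D = 43 (D = -9 + (-7 + 59) = -9 + 52 = 43)
l - 64*D = -1 - 64*43 = -1 - 2752 = -2753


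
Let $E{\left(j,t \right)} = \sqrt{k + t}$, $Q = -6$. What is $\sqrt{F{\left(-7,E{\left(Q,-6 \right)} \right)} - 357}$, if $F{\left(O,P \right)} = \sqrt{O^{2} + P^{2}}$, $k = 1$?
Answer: $\sqrt{-357 + 2 \sqrt{11}} \approx 18.718 i$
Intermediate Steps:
$E{\left(j,t \right)} = \sqrt{1 + t}$
$\sqrt{F{\left(-7,E{\left(Q,-6 \right)} \right)} - 357} = \sqrt{\sqrt{\left(-7\right)^{2} + \left(\sqrt{1 - 6}\right)^{2}} - 357} = \sqrt{\sqrt{49 + \left(\sqrt{-5}\right)^{2}} - 357} = \sqrt{\sqrt{49 + \left(i \sqrt{5}\right)^{2}} - 357} = \sqrt{\sqrt{49 - 5} - 357} = \sqrt{\sqrt{44} - 357} = \sqrt{2 \sqrt{11} - 357} = \sqrt{-357 + 2 \sqrt{11}}$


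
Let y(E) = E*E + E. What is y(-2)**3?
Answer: 8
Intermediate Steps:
y(E) = E + E**2 (y(E) = E**2 + E = E + E**2)
y(-2)**3 = (-2*(1 - 2))**3 = (-2*(-1))**3 = 2**3 = 8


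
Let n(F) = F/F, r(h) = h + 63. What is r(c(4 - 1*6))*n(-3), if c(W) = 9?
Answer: 72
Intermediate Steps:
r(h) = 63 + h
n(F) = 1
r(c(4 - 1*6))*n(-3) = (63 + 9)*1 = 72*1 = 72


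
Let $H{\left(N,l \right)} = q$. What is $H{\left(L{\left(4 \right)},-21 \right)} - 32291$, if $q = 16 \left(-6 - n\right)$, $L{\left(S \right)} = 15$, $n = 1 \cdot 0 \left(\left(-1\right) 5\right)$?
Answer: $-32387$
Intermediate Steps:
$n = 0$ ($n = 0 \left(-5\right) = 0$)
$q = -96$ ($q = 16 \left(-6 - 0\right) = 16 \left(-6 + 0\right) = 16 \left(-6\right) = -96$)
$H{\left(N,l \right)} = -96$
$H{\left(L{\left(4 \right)},-21 \right)} - 32291 = -96 - 32291 = -32387$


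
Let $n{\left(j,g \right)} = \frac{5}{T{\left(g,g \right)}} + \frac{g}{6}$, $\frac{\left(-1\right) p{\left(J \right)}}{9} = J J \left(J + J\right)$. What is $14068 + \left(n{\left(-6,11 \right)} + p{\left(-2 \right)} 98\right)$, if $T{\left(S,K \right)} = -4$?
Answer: $\frac{338167}{12} \approx 28181.0$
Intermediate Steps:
$p{\left(J \right)} = - 18 J^{3}$ ($p{\left(J \right)} = - 9 J J \left(J + J\right) = - 9 J J 2 J = - 9 J 2 J^{2} = - 9 \cdot 2 J^{3} = - 18 J^{3}$)
$n{\left(j,g \right)} = - \frac{5}{4} + \frac{g}{6}$ ($n{\left(j,g \right)} = \frac{5}{-4} + \frac{g}{6} = 5 \left(- \frac{1}{4}\right) + g \frac{1}{6} = - \frac{5}{4} + \frac{g}{6}$)
$14068 + \left(n{\left(-6,11 \right)} + p{\left(-2 \right)} 98\right) = 14068 + \left(\left(- \frac{5}{4} + \frac{1}{6} \cdot 11\right) + - 18 \left(-2\right)^{3} \cdot 98\right) = 14068 + \left(\left(- \frac{5}{4} + \frac{11}{6}\right) + \left(-18\right) \left(-8\right) 98\right) = 14068 + \left(\frac{7}{12} + 144 \cdot 98\right) = 14068 + \left(\frac{7}{12} + 14112\right) = 14068 + \frac{169351}{12} = \frac{338167}{12}$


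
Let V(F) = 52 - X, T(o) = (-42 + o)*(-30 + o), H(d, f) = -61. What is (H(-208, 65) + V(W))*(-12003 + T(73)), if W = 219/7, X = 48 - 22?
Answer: 373450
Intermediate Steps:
X = 26
W = 219/7 (W = 219*(⅐) = 219/7 ≈ 31.286)
V(F) = 26 (V(F) = 52 - 1*26 = 52 - 26 = 26)
(H(-208, 65) + V(W))*(-12003 + T(73)) = (-61 + 26)*(-12003 + (1260 + 73² - 72*73)) = -35*(-12003 + (1260 + 5329 - 5256)) = -35*(-12003 + 1333) = -35*(-10670) = 373450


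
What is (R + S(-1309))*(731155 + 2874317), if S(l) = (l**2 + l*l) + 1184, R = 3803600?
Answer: 26073857714112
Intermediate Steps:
S(l) = 1184 + 2*l**2 (S(l) = (l**2 + l**2) + 1184 = 2*l**2 + 1184 = 1184 + 2*l**2)
(R + S(-1309))*(731155 + 2874317) = (3803600 + (1184 + 2*(-1309)**2))*(731155 + 2874317) = (3803600 + (1184 + 2*1713481))*3605472 = (3803600 + (1184 + 3426962))*3605472 = (3803600 + 3428146)*3605472 = 7231746*3605472 = 26073857714112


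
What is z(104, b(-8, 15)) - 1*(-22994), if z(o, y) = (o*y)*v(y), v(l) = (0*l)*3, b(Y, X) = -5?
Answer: 22994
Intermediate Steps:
v(l) = 0 (v(l) = 0*3 = 0)
z(o, y) = 0 (z(o, y) = (o*y)*0 = 0)
z(104, b(-8, 15)) - 1*(-22994) = 0 - 1*(-22994) = 0 + 22994 = 22994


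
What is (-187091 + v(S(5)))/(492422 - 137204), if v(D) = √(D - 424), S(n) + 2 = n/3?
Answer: -187091/355218 + I*√3819/1065654 ≈ -0.52669 + 5.7991e-5*I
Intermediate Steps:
S(n) = -2 + n/3
v(D) = √(-424 + D)
(-187091 + v(S(5)))/(492422 - 137204) = (-187091 + √(-424 + (-2 + (⅓)*5)))/(492422 - 137204) = (-187091 + √(-424 + (-2 + 5/3)))/355218 = (-187091 + √(-424 - ⅓))*(1/355218) = (-187091 + √(-1273/3))*(1/355218) = (-187091 + I*√3819/3)*(1/355218) = -187091/355218 + I*√3819/1065654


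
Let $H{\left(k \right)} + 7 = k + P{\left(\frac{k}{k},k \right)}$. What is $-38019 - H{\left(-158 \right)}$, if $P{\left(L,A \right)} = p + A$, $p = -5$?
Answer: $-37691$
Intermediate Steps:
$P{\left(L,A \right)} = -5 + A$
$H{\left(k \right)} = -12 + 2 k$ ($H{\left(k \right)} = -7 + \left(k + \left(-5 + k\right)\right) = -7 + \left(-5 + 2 k\right) = -12 + 2 k$)
$-38019 - H{\left(-158 \right)} = -38019 - \left(-12 + 2 \left(-158\right)\right) = -38019 - \left(-12 - 316\right) = -38019 - -328 = -38019 + 328 = -37691$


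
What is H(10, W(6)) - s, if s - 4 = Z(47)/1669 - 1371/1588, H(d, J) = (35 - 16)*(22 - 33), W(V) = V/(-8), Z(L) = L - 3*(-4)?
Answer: -562334729/2650372 ≈ -212.17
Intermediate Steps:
Z(L) = 12 + L (Z(L) = L + 12 = 12 + L)
W(V) = -V/8 (W(V) = V*(-1/8) = -V/8)
H(d, J) = -209 (H(d, J) = 19*(-11) = -209)
s = 8406981/2650372 (s = 4 + ((12 + 47)/1669 - 1371/1588) = 4 + (59*(1/1669) - 1371*1/1588) = 4 + (59/1669 - 1371/1588) = 4 - 2194507/2650372 = 8406981/2650372 ≈ 3.1720)
H(10, W(6)) - s = -209 - 1*8406981/2650372 = -209 - 8406981/2650372 = -562334729/2650372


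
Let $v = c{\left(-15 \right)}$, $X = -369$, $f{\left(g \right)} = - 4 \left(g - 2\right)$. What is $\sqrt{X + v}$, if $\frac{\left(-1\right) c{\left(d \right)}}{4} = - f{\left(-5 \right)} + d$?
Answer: $i \sqrt{197} \approx 14.036 i$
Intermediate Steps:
$f{\left(g \right)} = 8 - 4 g$ ($f{\left(g \right)} = - 4 \left(-2 + g\right) = 8 - 4 g$)
$c{\left(d \right)} = 112 - 4 d$ ($c{\left(d \right)} = - 4 \left(- (8 - -20) + d\right) = - 4 \left(- (8 + 20) + d\right) = - 4 \left(\left(-1\right) 28 + d\right) = - 4 \left(-28 + d\right) = 112 - 4 d$)
$v = 172$ ($v = 112 - -60 = 112 + 60 = 172$)
$\sqrt{X + v} = \sqrt{-369 + 172} = \sqrt{-197} = i \sqrt{197}$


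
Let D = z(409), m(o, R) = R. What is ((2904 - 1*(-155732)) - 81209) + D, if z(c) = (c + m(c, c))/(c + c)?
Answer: 77428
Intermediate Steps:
z(c) = 1 (z(c) = (c + c)/(c + c) = (2*c)/((2*c)) = (2*c)*(1/(2*c)) = 1)
D = 1
((2904 - 1*(-155732)) - 81209) + D = ((2904 - 1*(-155732)) - 81209) + 1 = ((2904 + 155732) - 81209) + 1 = (158636 - 81209) + 1 = 77427 + 1 = 77428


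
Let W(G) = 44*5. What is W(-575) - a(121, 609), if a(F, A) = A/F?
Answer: 26011/121 ≈ 214.97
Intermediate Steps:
W(G) = 220
W(-575) - a(121, 609) = 220 - 609/121 = 26011/121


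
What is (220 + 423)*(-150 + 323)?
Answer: 111239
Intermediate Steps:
(220 + 423)*(-150 + 323) = 643*173 = 111239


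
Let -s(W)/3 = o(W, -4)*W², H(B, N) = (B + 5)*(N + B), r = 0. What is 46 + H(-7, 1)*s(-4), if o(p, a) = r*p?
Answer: 46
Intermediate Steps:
H(B, N) = (5 + B)*(B + N)
o(p, a) = 0 (o(p, a) = 0*p = 0)
s(W) = 0 (s(W) = -0*W² = -3*0 = 0)
46 + H(-7, 1)*s(-4) = 46 + ((-7)² + 5*(-7) + 5*1 - 7*1)*0 = 46 + (49 - 35 + 5 - 7)*0 = 46 + 12*0 = 46 + 0 = 46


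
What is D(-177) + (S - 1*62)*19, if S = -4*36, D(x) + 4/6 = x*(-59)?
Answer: 19585/3 ≈ 6528.3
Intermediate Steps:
D(x) = -⅔ - 59*x (D(x) = -⅔ + x*(-59) = -⅔ - 59*x)
S = -144
D(-177) + (S - 1*62)*19 = (-⅔ - 59*(-177)) + (-144 - 1*62)*19 = (-⅔ + 10443) + (-144 - 62)*19 = 31327/3 - 206*19 = 31327/3 - 3914 = 19585/3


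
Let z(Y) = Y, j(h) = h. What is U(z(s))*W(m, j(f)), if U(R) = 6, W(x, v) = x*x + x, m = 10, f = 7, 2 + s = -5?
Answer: 660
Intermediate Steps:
s = -7 (s = -2 - 5 = -7)
W(x, v) = x + x² (W(x, v) = x² + x = x + x²)
U(z(s))*W(m, j(f)) = 6*(10*(1 + 10)) = 6*(10*11) = 6*110 = 660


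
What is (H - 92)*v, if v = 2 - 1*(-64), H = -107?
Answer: -13134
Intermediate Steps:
v = 66 (v = 2 + 64 = 66)
(H - 92)*v = (-107 - 92)*66 = -199*66 = -13134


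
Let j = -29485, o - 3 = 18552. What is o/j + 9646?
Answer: 56878751/5897 ≈ 9645.4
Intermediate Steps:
o = 18555 (o = 3 + 18552 = 18555)
o/j + 9646 = 18555/(-29485) + 9646 = 18555*(-1/29485) + 9646 = -3711/5897 + 9646 = 56878751/5897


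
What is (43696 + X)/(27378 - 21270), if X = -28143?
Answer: 15553/6108 ≈ 2.5463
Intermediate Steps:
(43696 + X)/(27378 - 21270) = (43696 - 28143)/(27378 - 21270) = 15553/6108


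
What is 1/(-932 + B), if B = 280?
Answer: -1/652 ≈ -0.0015337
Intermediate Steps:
1/(-932 + B) = 1/(-932 + 280) = 1/(-652) = -1/652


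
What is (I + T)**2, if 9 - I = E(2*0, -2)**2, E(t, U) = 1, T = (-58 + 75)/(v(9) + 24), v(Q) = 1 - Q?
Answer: 21025/256 ≈ 82.129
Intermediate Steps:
T = 17/16 (T = (-58 + 75)/((1 - 1*9) + 24) = 17/((1 - 9) + 24) = 17/(-8 + 24) = 17/16 ≈ 1.0625)
I = 8 (I = 9 - 1*1**2 = 9 - 1*1 = 9 - 1 = 8)
(I + T)**2 = (8 + 17/16)**2 = (145/16)**2 = 21025/256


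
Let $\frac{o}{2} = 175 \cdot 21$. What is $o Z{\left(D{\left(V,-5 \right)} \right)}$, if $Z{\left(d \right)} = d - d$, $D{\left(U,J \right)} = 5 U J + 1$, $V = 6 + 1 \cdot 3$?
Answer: $0$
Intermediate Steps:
$V = 9$ ($V = 6 + 3 = 9$)
$o = 7350$ ($o = 2 \cdot 175 \cdot 21 = 2 \cdot 3675 = 7350$)
$D{\left(U,J \right)} = 1 + 5 J U$ ($D{\left(U,J \right)} = 5 J U + 1 = 1 + 5 J U$)
$Z{\left(d \right)} = 0$
$o Z{\left(D{\left(V,-5 \right)} \right)} = 7350 \cdot 0 = 0$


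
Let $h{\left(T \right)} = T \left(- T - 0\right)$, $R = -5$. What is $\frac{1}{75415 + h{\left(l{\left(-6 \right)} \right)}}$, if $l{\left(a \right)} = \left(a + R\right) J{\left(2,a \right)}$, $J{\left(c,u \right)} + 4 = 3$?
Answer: $\frac{1}{75294} \approx 1.3281 \cdot 10^{-5}$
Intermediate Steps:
$J{\left(c,u \right)} = -1$ ($J{\left(c,u \right)} = -4 + 3 = -1$)
$l{\left(a \right)} = 5 - a$ ($l{\left(a \right)} = \left(a - 5\right) \left(-1\right) = \left(-5 + a\right) \left(-1\right) = 5 - a$)
$h{\left(T \right)} = - T^{2}$ ($h{\left(T \right)} = T \left(- T + 0\right) = T \left(- T\right) = - T^{2}$)
$\frac{1}{75415 + h{\left(l{\left(-6 \right)} \right)}} = \frac{1}{75415 - \left(5 - -6\right)^{2}} = \frac{1}{75415 - \left(5 + 6\right)^{2}} = \frac{1}{75415 - 11^{2}} = \frac{1}{75415 - 121} = \frac{1}{75294}$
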